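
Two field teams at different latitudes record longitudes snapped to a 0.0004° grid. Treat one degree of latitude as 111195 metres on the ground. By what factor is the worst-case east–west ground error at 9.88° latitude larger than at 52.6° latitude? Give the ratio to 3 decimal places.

With a 0.0004° grid the true value lies within half a step, ±0.0004°/2 = ±0.0002°, of the stored one.
Error at 9.88° = 0.0002° × 111195 × cos 9.88° ≈ 22.239 × 0.9852 = 21.909 m.
At 52.6°: 0.0002° × 111195 × cos 52.6° = 0.0002 × 111195 × 0.6074 ≈ 13.507 m.
Ratio: 21.909 / 13.507 = cos 9.88° / cos 52.6° ≈ 1.6220.

1.622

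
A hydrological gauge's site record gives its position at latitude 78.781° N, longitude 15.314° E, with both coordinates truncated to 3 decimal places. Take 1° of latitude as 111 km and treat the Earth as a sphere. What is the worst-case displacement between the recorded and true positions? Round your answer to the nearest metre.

Truncating at 3 decimal places can drop up to a full unit in the last place, so each coordinate may be off by as much as 0.001°.
North–south component: 0.001° × 111000 = 111 m.
E–W at 78.781°: 0.001° × 111000 × cos 78.781° = 0.001 × 111000 × 0.1946 ≈ 21.5961 m.
Combining orthogonally: (111² + 21.5961²)^½ ≈ 113.081 m.

113 metres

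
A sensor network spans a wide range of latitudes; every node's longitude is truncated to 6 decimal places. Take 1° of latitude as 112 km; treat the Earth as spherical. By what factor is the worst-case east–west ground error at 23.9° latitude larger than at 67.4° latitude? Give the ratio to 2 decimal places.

2.38

Truncating at 6 decimal places can drop up to a full unit in the last place, so the longitude may be off by as much as 1e-06°.
Error at 23.9° = 1e-06° × 112000 × cos 23.9° ≈ 0.112 × 0.9143 = 0.1024 m.
At 67.4°: 1e-06° × 112000 × cos 67.4° = 1e-06 × 112000 × 0.3843 ≈ 0.043041 m.
The ratio reduces to cos 23.9° / cos 67.4° = 0.9143/0.3843 ≈ 2.3790.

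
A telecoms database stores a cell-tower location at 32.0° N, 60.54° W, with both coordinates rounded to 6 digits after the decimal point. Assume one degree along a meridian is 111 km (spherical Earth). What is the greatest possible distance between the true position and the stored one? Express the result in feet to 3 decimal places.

Rounding to 6 decimal places leaves each coordinate within ±5e-07° of the true value.
N–S: 5e-07° × 111000 m/° = 0.0555 m.
E–W at 32°: 5e-07° × 111000 × cos 32° = 5e-07 × 111000 × 0.8480 ≈ 0.0470667 m.
Combining orthogonally: (0.0555² + 0.0470667²)^½ ≈ 0.0727703 m.
Converting: 0.0727703 m × 3.2808 ft/m ≈ 0.23875 ft.

0.239 feet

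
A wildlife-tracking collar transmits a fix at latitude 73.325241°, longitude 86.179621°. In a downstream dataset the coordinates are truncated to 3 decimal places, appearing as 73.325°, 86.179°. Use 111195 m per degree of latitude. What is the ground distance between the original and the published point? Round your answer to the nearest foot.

The latitude changed by +0.000241° and the longitude by +0.000621°.
North–south shift: 0.000241 × 111195 = 26.798 m.
E–W at 73.325°: 0.000621° × 111195 × cos 73.325° = 0.000621 × 111195 × 0.2869 ≈ 19.814 m.
Combined displacement = (26.798² + 19.814²)^½ ≈ 33.3276 m.
In feet: 33.3276 m ÷ 0.3048 ≈ 109.34 ft.

109 feet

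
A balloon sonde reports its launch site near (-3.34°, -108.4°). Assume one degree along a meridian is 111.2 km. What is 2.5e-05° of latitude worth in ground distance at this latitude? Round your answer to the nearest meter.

3 meters

Along a meridian 2.5e-05° is 2.5e-05 × 111200 = 2.78 m.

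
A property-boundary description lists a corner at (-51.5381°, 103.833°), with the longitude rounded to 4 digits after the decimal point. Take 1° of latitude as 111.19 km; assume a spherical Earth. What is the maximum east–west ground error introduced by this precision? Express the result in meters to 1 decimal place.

Rounding to 4 decimal places leaves the longitude within ±5e-05° of the true value.
At latitude 51.5381° a degree of longitude spans 111190 m × cos 51.5381° = 111190 × 0.6220 ≈ 69159.5 m.
Maximum E–W displacement: 5e-05 × 69159.5 = 3.45798 m.

3.5 meters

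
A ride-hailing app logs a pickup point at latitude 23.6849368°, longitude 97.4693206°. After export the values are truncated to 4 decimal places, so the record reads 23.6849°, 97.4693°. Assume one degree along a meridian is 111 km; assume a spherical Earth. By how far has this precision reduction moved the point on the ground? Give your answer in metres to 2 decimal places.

Δlat = 23.6849368 − 23.6849 = +0.0000368°; Δlon = 97.4693206 − 97.4693 = +0.0000206°.
North–south shift: 0.0000368 × 111000 = 4.0848 m.
E–W at 23.6849°: 0.0000206° × 111000 × cos 23.6849° = 0.0000206 × 111000 × 0.9158 ≈ 2.094 m.
Combined displacement = (4.0848² + 2.094²)^½ ≈ 4.59025 m.

4.59 metres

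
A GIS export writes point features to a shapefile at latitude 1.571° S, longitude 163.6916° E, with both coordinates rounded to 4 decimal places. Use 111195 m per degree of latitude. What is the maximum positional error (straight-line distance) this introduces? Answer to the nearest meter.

Rounding to 4 decimal places leaves each coordinate within ±5e-05° of the true value.
N–S: 5e-05° × 111195 m/° = 5.55975 m.
Longitude error → 5e-05 × 111195 × cos 1.571° = 5e-05 × 111195 × 0.9996 ≈ 5.55766 m.
Worst case both components are at the extreme and orthogonal: √(5.55975² + 5.55766²) ≈ 7.8612 m.

8 meters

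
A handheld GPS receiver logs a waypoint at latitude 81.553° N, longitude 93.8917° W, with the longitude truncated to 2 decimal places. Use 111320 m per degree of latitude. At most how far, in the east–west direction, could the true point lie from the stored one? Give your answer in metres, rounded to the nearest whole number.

Truncating at 2 decimal places can drop up to a full unit in the last place, so the longitude may be off by as much as 0.01°.
Parallels shrink by cos φ, so at 81.553° a degree of longitude is 111320 × 0.1469 ≈ 16352.3 m.
East–west error: 0.01° × 16352.3 m/° ≈ 163.523 m.

164 metres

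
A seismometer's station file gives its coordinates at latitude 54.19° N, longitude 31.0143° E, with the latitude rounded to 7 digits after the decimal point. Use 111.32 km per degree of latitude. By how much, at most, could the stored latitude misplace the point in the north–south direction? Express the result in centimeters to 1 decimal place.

0.6 centimeters

Rounding to 7 decimal places leaves the latitude within ±5e-08° of the true value.
So the N–S error is at most 5e-08 × 111320 = 0.005566 m.
That is 0.005566 m = 0.5566 cm.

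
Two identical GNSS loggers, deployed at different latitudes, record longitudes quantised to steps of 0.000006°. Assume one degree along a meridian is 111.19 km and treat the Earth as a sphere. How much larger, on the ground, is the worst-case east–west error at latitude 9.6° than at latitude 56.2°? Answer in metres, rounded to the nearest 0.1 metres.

0.1 metres

With a 0.000006° grid the true value lies within half a step, ±0.000006°/2 = ±3e-06°, of the stored one.
At 9.6°: 3e-06° × 111190 × cos 9.6° = 3e-06 × 111190 × 0.9860 ≈ 0.3289 m.
Error at 56.2° = 3e-06° × 111190 × cos 56.2° ≈ 0.33357 × 0.5563 = 0.18556 m.
So the lower-latitude error exceeds the higher by 0.3289 − 0.18556 = 0.14334 m.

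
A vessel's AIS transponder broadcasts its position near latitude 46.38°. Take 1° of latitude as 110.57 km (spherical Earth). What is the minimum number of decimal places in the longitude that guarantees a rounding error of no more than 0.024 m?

At 46.38° one degree of longitude covers 110570 × cos 46.38° ≈ 110570 × 0.6899 ≈ 76279.2 m.
Rounding to N decimal places gives at most 0.5 × 10⁻ᴺ degrees of error, i.e. 0.5 × 10⁻ᴺ × 76279.2 m.
Setting 38139.6 × 10⁻ᴺ ≤ 0.024 gives 10ᴺ ≥ 1.589e+06, i.e. N ≥ 6.20.
So 7 decimal places suffice (0.00381 m); 6 would allow up to 0.0381 m.

7 decimal places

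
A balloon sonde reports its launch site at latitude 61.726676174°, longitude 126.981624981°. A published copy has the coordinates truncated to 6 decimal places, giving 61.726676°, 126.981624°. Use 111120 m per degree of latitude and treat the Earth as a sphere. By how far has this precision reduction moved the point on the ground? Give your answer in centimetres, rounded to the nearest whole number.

The latitude changed by +0.000000174° and the longitude by +0.000000981°.
N–S: 0.000000174° × 111120 m/° = 0.0193349 m.
East–west at this latitude: 0.000000981° × 111120 × cos 61.7267° ≈ 0.000000981 × 52635.1 = 0.0516351 m.
Hypotenuse of the two orthogonal shifts: √(0.0193349² + 0.0516351²) = 0.0551363 m.
That is 0.0551363 m = 5.5136 cm.

6 centimetres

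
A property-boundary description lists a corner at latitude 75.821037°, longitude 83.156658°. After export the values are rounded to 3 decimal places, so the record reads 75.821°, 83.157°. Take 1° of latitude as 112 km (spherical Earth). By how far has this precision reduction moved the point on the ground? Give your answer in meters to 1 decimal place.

Δlat = 75.821037 − 75.821 = +0.000037°; Δlon = 83.156658 − 83.157 = -0.000342°.
N–S: 0.000037° × 112000 m/° = 4.144 m.
E–W at 75.821°: -0.000342° × 112000 × cos 75.821° = -0.000342 × 112000 × 0.2450 ≈ -9.38264 m.
Hypotenuse of the two orthogonal shifts: √(4.144² + 9.38264²) = 10.257 m.

10.3 meters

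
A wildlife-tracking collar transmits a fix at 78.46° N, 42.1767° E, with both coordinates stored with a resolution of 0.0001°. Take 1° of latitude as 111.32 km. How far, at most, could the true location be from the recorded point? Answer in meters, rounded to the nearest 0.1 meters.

5.7 meters

With a 0.0001° grid the true value lies within half a step, ±0.0001°/2 = ±5e-05°, of the stored one.
N–S: 5e-05° × 111320 m/° = 5.566 m.
East–west component at 78.46°: 5e-05° × 111320 × cos 78.46° ≈ 5e-05 × 22269.8 ≈ 1.11349 m.
Combining orthogonally: (5.566² + 1.11349²)^½ ≈ 5.67629 m.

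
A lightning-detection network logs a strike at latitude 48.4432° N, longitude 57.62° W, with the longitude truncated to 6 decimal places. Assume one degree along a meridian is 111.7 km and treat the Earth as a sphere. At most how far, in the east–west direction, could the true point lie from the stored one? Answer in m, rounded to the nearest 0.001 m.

Truncating at 6 decimal places can drop up to a full unit in the last place, so the longitude may be off by as much as 1e-06°.
Parallels shrink by cos φ, so at 48.4432° a degree of longitude is 111700 × 0.6634 ≈ 74097.6 m.
So at most 1e-06° × 74097.6 ≈ 0.0740976 m east–west.

0.074 m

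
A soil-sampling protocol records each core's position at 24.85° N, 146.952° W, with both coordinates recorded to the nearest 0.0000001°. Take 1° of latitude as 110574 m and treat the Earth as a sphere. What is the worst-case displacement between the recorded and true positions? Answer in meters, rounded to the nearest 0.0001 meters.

0.0075 meters

Rounding to 7 decimal places leaves each coordinate within ±5e-08° of the true value.
N–S: 5e-08° × 110574 m/° = 0.0055287 m.
East–west component at 24.85°: 5e-08° × 110574 × cos 24.85° ≈ 5e-08 × 100336 ≈ 0.0050168 m.
Worst case both components are at the extreme and orthogonal: √(0.0055287² + 0.0050168²) ≈ 0.00746558 m.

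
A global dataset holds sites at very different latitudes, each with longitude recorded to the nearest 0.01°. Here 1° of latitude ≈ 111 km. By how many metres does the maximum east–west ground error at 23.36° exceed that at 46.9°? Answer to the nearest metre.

130 metres

Rounding to 2 decimal places leaves the longitude within ±0.005° of the true value.
At 23.36°: 0.005° × 111000 × cos 23.36° = 0.005 × 111000 × 0.9180 ≈ 509.51 m.
Error at 46.9° = 0.005° × 111000 × cos 46.9° ≈ 555 × 0.6833 = 379.22 m.
So the lower-latitude error exceeds the higher by 509.51 − 379.22 = 130.29 m.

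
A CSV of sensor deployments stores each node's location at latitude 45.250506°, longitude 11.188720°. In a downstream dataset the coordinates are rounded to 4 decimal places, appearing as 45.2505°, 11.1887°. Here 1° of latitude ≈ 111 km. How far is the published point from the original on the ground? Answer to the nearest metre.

Δlat = 45.250506 − 45.2505 = +0.000006°; Δlon = 11.188720 − 11.1887 = +0.000020°.
North–south shift: 0.000006 × 111000 = 0.666 m.
E–W at 45.2505°: 0.000020° × 111000 × cos 45.2505° = 0.000020 × 111000 × 0.7040 ≈ 1.5629 m.
Distance: √(0.666² + 1.5629²) ≈ 1.69888 m.

2 metres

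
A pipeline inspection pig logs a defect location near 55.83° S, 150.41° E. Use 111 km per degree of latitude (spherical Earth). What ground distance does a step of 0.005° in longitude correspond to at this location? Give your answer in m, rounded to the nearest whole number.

312 m

At 55.83° a degree of longitude is 111000 × cos 55.83° ≈ 62343.2 m, so 0.005° corresponds to 311.716 m.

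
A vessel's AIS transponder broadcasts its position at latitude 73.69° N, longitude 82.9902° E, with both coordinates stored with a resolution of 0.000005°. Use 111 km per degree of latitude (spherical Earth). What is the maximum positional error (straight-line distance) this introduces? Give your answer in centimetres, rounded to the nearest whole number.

29 centimetres

With a 0.000005° grid the true value lies within half a step, ±0.000005°/2 = ±2.5e-06°, of the stored one.
N–S: 2.5e-06° × 111000 m/° = 0.2775 m.
East–west component at 73.69°: 2.5e-06° × 111000 × cos 73.69° ≈ 2.5e-06 × 31172.6 ≈ 0.0779315 m.
The two errors are perpendicular, so the maximum displacement is √(0.2775² + 0.0779315²) ≈ 0.288235 m.
That is 0.288235 m = 28.824 cm.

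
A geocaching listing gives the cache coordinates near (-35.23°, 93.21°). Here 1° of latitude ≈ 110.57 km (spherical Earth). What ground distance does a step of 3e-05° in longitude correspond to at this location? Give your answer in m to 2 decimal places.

3e-05° of longitude at 35.23° is 3e-05 × 110570 × cos 35.23° ≈ 3e-05 × 90318.3 = 2.70955 m.

2.71 m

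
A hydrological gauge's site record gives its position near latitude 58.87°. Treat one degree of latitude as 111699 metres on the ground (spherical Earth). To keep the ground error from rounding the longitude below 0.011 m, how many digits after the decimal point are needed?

7 decimal places

At 58.87° one degree of longitude covers 111699 × cos 58.87° ≈ 111699 × 0.5170 ≈ 57746.3 m.
With N decimal places the half-ulp bound is 0.5·10⁻ᴺ°, or 0.5·10⁻ᴺ × 57746.3 m on the ground.
Need 0.5 × 57746.3 × 10⁻ᴺ ≤ 0.011 → 10⁻ᴺ ≤ 3.810e-07, so N ≥ 6.42.
So 7 decimal places suffice (0.00289 m); 6 would allow up to 0.0289 m.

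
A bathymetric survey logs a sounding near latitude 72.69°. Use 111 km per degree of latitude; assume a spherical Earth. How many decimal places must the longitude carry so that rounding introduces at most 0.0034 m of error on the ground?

At 72.69° one degree of longitude covers 111000 × cos 72.69° ≈ 111000 × 0.2975 ≈ 33027.1 m.
N decimal places → at most half a unit in the last place, 0.5 × 10⁻ᴺ° = 33027.1/2 × 10⁻ᴺ m.
Setting 16513.6 × 10⁻ᴺ ≤ 0.0034 gives 10ᴺ ≥ 4.857e+06, i.e. N ≥ 6.69.
N = 6 would give 0.0165 m (too coarse); N = 7 gives 0.00165 m ≤ 0.0034 m.

7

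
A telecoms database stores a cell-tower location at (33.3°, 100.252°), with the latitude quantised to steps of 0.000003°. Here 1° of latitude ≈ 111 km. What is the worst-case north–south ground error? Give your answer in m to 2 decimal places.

0.17 m

With a 0.000003° grid the true value lies within half a step, ±0.000003°/2 = ±1.5e-06°, of the stored one.
So the N–S error is at most 1.5e-06 × 111000 = 0.1665 m.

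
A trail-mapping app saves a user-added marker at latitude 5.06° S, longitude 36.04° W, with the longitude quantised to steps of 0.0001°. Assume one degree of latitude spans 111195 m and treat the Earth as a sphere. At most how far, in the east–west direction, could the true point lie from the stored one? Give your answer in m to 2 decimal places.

5.54 m

With a 0.0001° grid the true value lies within half a step, ±0.0001°/2 = ±5e-05°, of the stored one.
At latitude 5.06° a degree of longitude spans 111195 m × cos 5.06° = 111195 × 0.9961 ≈ 110762 m.
So at most 5e-05° × 110762 ≈ 5.53808 m east–west.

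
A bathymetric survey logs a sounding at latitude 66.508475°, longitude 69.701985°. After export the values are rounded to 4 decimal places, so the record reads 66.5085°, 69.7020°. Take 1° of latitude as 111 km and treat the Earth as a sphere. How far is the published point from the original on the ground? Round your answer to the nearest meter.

Δlat = 66.508475 − 66.5085 = -0.000025°; Δlon = 69.701985 − 69.7020 = -0.000015°.
North–south shift: -0.000025 × 111000 = -2.775 m.
East–west at this latitude: -0.000015° × 111000 × cos 66.5085° ≈ -0.000015 × 44246 = -0.663691 m.
Distance: √(2.775² + 0.663691²) ≈ 2.85326 m.

3 meters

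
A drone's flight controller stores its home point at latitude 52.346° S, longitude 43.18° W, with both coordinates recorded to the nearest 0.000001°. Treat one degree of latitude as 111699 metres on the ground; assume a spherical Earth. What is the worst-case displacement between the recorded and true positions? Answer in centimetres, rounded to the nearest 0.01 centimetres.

Rounding to 6 decimal places leaves each coordinate within ±5e-07° of the true value.
Latitude error → 5e-07 × 111699 = 0.0558495 m along the meridian.
Longitude error → 5e-07 × 111699 × cos 52.346° = 5e-07 × 111699 × 0.6109 ≈ 0.034118 m.
The two errors are perpendicular, so the maximum displacement is √(0.0558495² + 0.034118²) ≈ 0.0654462 m.
That is 0.0654462 m = 6.5446 cm.

6.54 centimetres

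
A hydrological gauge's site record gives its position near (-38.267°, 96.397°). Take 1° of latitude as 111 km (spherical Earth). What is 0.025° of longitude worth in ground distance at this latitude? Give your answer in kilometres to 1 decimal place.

2.2 kilometres

One degree of longitude here spans 111000 × cos 38.267° = 111000 × 0.7851 ≈ 87149.8 m; 0.025° of that is 2178.74 m.
That is 2178.74 m = 2.1787 km.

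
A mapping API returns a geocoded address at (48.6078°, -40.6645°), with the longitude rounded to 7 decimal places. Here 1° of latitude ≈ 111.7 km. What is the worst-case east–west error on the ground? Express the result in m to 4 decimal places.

Rounding to 7 decimal places leaves the longitude within ±5e-08° of the true value.
Parallels shrink by cos φ, so at 48.6078° a degree of longitude is 111700 × 0.6612 ≈ 73857.1 m.
East–west error: 5e-08° × 73857.1 m/° ≈ 0.00369286 m.

0.0037 m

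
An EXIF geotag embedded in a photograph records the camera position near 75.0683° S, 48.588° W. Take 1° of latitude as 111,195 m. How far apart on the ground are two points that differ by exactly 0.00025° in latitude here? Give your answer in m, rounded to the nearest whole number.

0.00025° × 111195 m/° = 27.7988 m.

28 m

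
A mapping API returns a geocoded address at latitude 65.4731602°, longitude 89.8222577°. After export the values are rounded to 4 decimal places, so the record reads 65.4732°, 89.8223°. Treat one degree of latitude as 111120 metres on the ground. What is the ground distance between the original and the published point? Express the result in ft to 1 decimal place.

The latitude changed by -0.0000398° and the longitude by -0.0000423°.
North–south shift: -0.0000398 × 111120 = -4.42258 m.
E–W at 65.4732°: -0.0000423° × 111120 × cos 65.4732° = -0.0000423 × 111120 × 0.4151 ≈ -1.95121 m.
Combined displacement = (4.42258² + 1.95121²)^½ ≈ 4.83388 m.
In feet: 4.83388 m ÷ 0.3048 ≈ 15.859 ft.

15.9 ft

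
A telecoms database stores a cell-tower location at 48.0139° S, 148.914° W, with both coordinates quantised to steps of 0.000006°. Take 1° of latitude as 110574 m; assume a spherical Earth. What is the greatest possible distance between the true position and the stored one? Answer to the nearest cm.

40 cm

With a 0.000006° grid the true value lies within half a step, ±0.000006°/2 = ±3e-06°, of the stored one.
North–south component: 3e-06° × 110574 = 0.331722 m.
E–W at 48.0139°: 3e-06° × 110574 × cos 48.0139° = 3e-06 × 110574 × 0.6690 ≈ 0.221906 m.
Worst case both components are at the extreme and orthogonal: √(0.331722² + 0.221906²) ≈ 0.399101 m.
That is 0.399101 m = 39.91 cm.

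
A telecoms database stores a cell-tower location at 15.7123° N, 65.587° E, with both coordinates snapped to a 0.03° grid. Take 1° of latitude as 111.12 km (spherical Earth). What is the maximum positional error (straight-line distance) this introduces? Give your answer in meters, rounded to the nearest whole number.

2314 meters

With a 0.03° grid the true value lies within half a step, ±0.03°/2 = ±0.015°, of the stored one.
N–S: 0.015° × 111120 m/° = 1666.8 m.
East–west component at 15.7123°: 0.015° × 111120 × cos 15.7123° ≈ 0.015 × 106968 ≈ 1604.52 m.
Combining orthogonally: (1666.8² + 1604.52²)^½ ≈ 2313.59 m.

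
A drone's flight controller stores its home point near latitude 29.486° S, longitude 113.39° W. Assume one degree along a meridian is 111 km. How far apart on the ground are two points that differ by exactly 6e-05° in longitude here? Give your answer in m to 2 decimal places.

One degree of longitude here spans 111000 × cos 29.486° = 111000 × 0.8705 ≈ 96622.8 m; 6e-05° of that is 5.79737 m.

5.80 m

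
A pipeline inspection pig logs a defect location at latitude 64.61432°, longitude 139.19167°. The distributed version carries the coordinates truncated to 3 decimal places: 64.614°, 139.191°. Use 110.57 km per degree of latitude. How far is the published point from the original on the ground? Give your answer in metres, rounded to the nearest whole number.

48 metres

The latitude changed by +0.00032° and the longitude by +0.00067°.
N–S: 0.00032° × 110570 m/° = 35.3824 m.
East–west at this latitude: 0.00067° × 110570 × cos 64.614° ≈ 0.00067 × 47403 = 31.76 m.
Distance: √(35.3824² + 31.76²) ≈ 47.5459 m.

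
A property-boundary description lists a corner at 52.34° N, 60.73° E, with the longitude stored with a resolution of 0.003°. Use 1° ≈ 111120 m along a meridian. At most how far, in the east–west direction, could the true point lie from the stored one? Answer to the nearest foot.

With a 0.003° grid the true value lies within half a step, ±0.003°/2 = ±0.0015°, of the stored one.
Parallels shrink by cos φ, so at 52.34° a degree of longitude is 111120 × 0.6110 ≈ 67891.5 m.
East–west error: 0.0015° × 67891.5 m/° ≈ 101.837 m.
In feet: 101.837 m ÷ 0.3048 ≈ 334.11 ft.

334 feet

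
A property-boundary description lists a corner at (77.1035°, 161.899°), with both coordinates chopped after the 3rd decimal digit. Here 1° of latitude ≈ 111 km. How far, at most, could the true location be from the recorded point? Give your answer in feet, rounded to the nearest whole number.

Truncating at 3 decimal places can drop up to a full unit in the last place, so each coordinate may be off by as much as 0.001°.
North–south component: 0.001° × 111000 = 111 m.
E–W at 77.1035°: 0.001° × 111000 × cos 77.1035° = 0.001 × 111000 × 0.2232 ≈ 24.7742 m.
Combining orthogonally: (111² + 24.7742²)^½ ≈ 113.731 m.
Converting: 113.731 m × 3.2808 ft/m ≈ 373.13 ft.

373 feet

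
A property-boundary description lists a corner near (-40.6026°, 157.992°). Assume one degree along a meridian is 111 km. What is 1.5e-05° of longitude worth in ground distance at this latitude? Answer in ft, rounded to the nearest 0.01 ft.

At 40.6026° a degree of longitude is 111000 × cos 40.6026° ≈ 84275.8 m, so 1.5e-05° corresponds to 1.26414 m.
In feet: 1.26414 m ÷ 0.3048 ≈ 4.1474 ft.

4.15 ft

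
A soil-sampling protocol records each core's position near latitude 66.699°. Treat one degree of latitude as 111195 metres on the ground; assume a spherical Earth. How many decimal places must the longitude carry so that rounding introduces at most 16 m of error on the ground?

4 decimal places

At 66.699° one degree of longitude covers 111195 × cos 66.699° ≈ 111195 × 0.3956 ≈ 43984.5 m.
N decimal places → at most half a unit in the last place, 0.5 × 10⁻ᴺ° = 43984.5/2 × 10⁻ᴺ m.
Setting 21992.2 × 10⁻ᴺ ≤ 16 gives 10ᴺ ≥ 1375, i.e. N ≥ 3.14.
At 3 places the error can reach 22 m, but 4 places keeps it to 2.2 m.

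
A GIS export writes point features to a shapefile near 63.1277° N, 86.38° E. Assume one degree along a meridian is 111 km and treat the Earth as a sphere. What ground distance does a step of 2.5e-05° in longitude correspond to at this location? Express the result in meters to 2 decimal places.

1.25 meters

2.5e-05° of longitude at 63.1277° is 2.5e-05 × 111000 × cos 63.1277° ≈ 2.5e-05 × 50172.4 = 1.25431 m.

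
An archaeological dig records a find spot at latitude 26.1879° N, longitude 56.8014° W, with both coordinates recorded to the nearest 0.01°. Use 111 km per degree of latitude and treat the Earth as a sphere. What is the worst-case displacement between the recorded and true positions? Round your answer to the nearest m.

746 m

Rounding to 2 decimal places leaves each coordinate within ±0.005° of the true value.
North–south component: 0.005° × 111000 = 555 m.
E–W at 26.1879°: 0.005° × 111000 × cos 26.1879° = 0.005 × 111000 × 0.8974 ≈ 498.03 m.
Combining orthogonally: (555² + 498.03²)^½ ≈ 745.694 m.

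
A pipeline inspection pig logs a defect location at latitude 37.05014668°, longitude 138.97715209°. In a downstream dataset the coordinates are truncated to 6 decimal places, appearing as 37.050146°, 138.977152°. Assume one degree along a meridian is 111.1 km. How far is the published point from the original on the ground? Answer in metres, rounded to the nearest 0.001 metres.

The latitude changed by +0.00000068° and the longitude by +0.00000009°.
North–south shift: 0.00000068 × 111100 = 0.075548 m.
East–west at this latitude: 0.00000009° × 111100 × cos 37.0501° ≈ 0.00000009 × 88669.9 = 0.00798029 m.
Combined displacement = (0.075548² + 0.00798029²)^½ ≈ 0.0759683 m.

0.076 metres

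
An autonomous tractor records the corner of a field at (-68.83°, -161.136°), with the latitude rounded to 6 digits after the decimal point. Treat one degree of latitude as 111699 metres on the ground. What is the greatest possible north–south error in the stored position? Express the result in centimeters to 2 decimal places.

5.58 centimeters

Rounding to 6 decimal places leaves the latitude within ±5e-07° of the true value.
North–south distance: 5e-07° × 111699 m/° = 0.0558495 m.
That is 0.0558495 m = 5.5849 cm.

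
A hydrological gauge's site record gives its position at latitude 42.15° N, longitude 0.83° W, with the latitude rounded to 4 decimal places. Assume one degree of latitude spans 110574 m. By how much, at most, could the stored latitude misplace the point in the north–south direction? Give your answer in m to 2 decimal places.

5.53 m

Rounding to 4 decimal places leaves the latitude within ±5e-05° of the true value.
North–south distance: 5e-05° × 110574 m/° = 5.5287 m.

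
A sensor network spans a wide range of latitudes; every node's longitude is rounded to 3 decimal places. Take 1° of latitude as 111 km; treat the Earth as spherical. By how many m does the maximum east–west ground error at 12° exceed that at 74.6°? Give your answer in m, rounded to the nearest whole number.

40 m

Rounding to 3 decimal places leaves the longitude within ±0.0005° of the true value.
At 12°: 0.0005° × 111000 × cos 12° = 0.0005 × 111000 × 0.9781 ≈ 54.287 m.
At 74.6°: 0.0005° × 111000 × cos 74.6° = 0.0005 × 111000 × 0.2656 ≈ 14.738 m.
Difference: 54.287 − 14.738 = 39.549 m.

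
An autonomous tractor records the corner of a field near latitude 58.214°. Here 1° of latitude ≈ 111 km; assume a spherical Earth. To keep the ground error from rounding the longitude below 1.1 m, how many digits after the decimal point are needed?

At 58.214° one degree of longitude covers 111000 × cos 58.214° ≈ 111000 × 0.5267 ≈ 58469 m.
With N decimal places the half-ulp bound is 0.5·10⁻ᴺ°, or 0.5·10⁻ᴺ × 58469 m on the ground.
Need 0.5 × 58469 × 10⁻ᴺ ≤ 1.1 → 10⁻ᴺ ≤ 3.763e-05, so N ≥ 4.42.
N = 4 would give 2.92 m (too coarse); N = 5 gives 0.292 m ≤ 1.1 m.

5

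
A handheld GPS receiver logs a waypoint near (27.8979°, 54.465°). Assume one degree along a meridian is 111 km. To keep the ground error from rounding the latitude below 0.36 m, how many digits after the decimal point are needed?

One degree of latitude covers 111000 m.
With N decimal places the half-ulp bound is 0.5·10⁻ᴺ°, or 0.5·10⁻ᴺ × 111000 m on the ground.
Need 0.5 × 111000 × 10⁻ᴺ ≤ 0.36 → 10⁻ᴺ ≤ 6.486e-06, so N ≥ 5.19.
N = 5 would give 0.555 m (too coarse); N = 6 gives 0.0555 m ≤ 0.36 m.

6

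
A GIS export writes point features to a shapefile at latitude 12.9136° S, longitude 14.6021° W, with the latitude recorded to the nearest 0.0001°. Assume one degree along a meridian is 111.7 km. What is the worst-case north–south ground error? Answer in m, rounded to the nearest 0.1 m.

5.6 m

Rounding to 4 decimal places leaves the latitude within ±5e-05° of the true value.
So the N–S error is at most 5e-05 × 111700 = 5.585 m.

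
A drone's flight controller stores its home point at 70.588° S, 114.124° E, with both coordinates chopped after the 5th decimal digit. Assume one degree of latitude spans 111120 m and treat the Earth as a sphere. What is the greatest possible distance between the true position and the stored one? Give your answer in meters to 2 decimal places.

1.17 meters

Truncating at 5 decimal places can drop up to a full unit in the last place, so each coordinate may be off by as much as 1e-05°.
North–south component: 1e-05° × 111120 = 1.1112 m.
Longitude error → 1e-05 × 111120 × cos 70.588° = 1e-05 × 111120 × 0.3324 ≈ 0.369317 m.
The two errors are perpendicular, so the maximum displacement is √(1.1112² + 0.369317²) ≈ 1.17097 m.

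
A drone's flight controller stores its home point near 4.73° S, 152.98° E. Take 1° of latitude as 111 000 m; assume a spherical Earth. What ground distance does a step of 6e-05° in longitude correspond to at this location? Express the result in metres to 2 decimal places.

One degree of longitude here spans 111000 × cos 4.73° = 111000 × 0.9966 ≈ 110622 m; 6e-05° of that is 6.63732 m.

6.64 metres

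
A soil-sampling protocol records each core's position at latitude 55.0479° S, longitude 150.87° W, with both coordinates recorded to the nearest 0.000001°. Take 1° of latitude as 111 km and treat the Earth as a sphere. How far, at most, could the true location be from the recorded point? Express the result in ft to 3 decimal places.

Rounding to 6 decimal places leaves each coordinate within ±5e-07° of the true value.
N–S: 5e-07° × 111000 m/° = 0.0555 m.
Longitude error → 5e-07 × 111000 × cos 55.0479° = 5e-07 × 111000 × 0.5729 ≈ 0.0317955 m.
Combining orthogonally: (0.0555² + 0.0317955²)^½ ≈ 0.0639625 m.
Converting: 0.0639625 m × 3.2808 ft/m ≈ 0.20985 ft.

0.210 ft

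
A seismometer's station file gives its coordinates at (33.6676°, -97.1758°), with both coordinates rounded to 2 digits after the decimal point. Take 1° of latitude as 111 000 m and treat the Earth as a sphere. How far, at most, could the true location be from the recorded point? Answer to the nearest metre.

Rounding to 2 decimal places leaves each coordinate within ±0.005° of the true value.
Latitude error → 0.005 × 111000 = 555 m along the meridian.
E–W at 33.6676°: 0.005° × 111000 × cos 33.6676° = 0.005 × 111000 × 0.8323 ≈ 461.909 m.
The two errors are perpendicular, so the maximum displacement is √(555² + 461.909²) ≈ 722.07 m.

722 metres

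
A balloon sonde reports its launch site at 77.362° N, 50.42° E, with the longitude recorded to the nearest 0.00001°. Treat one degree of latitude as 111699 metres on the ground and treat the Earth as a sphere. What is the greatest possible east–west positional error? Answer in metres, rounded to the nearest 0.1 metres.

Rounding to 5 decimal places leaves the longitude within ±5e-06° of the true value.
One degree of longitude at 77.362° is 111699 × cos 77.362° ≈ 111699 × 0.2188 = 24438.7 m.
Maximum E–W displacement: 5e-06 × 24438.7 = 0.122193 m.

0.1 metres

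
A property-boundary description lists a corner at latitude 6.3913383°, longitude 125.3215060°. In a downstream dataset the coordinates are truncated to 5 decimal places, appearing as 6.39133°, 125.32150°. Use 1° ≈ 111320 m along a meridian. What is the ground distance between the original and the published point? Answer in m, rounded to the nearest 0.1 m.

The latitude changed by +0.0000083° and the longitude by +0.0000060°.
N–S: 0.0000083° × 111320 m/° = 0.923956 m.
E–W at 6.39133°: 0.0000060° × 111320 × cos 6.39133° = 0.0000060 × 111320 × 0.9938 ≈ 0.663769 m.
Combined displacement = (0.923956² + 0.663769²)^½ ≈ 1.13767 m.

1.1 m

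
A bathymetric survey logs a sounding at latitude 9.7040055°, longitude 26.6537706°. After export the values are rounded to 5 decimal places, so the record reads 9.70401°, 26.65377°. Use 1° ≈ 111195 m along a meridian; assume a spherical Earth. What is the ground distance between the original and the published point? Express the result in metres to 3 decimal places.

Δlat = 9.7040055 − 9.70401 = -0.0000045°; Δlon = 26.6537706 − 26.65377 = +0.0000006°.
N–S: -0.0000045° × 111195 m/° = -0.500378 m.
E–W at 9.70401°: 0.0000006° × 111195 × cos 9.70401° = 0.0000006 × 111195 × 0.9857 ≈ 0.0657624 m.
Hypotenuse of the two orthogonal shifts: √(0.500378² + 0.0657624²) = 0.50468 m.

0.505 metres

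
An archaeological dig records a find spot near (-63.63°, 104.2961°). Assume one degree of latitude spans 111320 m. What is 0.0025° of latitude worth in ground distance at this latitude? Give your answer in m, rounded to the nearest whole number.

278 m

0.0025° × 111320 m/° = 278.3 m.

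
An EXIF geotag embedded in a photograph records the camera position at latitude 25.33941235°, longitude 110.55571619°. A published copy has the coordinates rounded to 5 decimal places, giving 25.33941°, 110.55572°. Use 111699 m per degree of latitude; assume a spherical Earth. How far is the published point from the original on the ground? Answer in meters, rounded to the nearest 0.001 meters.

The latitude changed by +0.00000235° and the longitude by -0.00000381°.
North–south shift: 0.00000235 × 111699 = 0.262493 m.
East–west at this latitude: -0.00000381° × 111699 × cos 25.3394° ≈ -0.00000381 × 100952 = -0.384628 m.
Combined displacement = (0.262493² + 0.384628²)^½ ≈ 0.465662 m.

0.466 meters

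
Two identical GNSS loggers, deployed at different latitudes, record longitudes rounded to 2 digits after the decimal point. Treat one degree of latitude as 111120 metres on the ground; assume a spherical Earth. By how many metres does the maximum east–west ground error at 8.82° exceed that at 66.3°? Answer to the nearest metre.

326 metres

Rounding to 2 decimal places leaves the longitude within ±0.005° of the true value.
At 8.82°: 0.005° × 111120 × cos 8.82° = 0.005 × 111120 × 0.9882 ≈ 549.03 m.
At 66.3°: 0.005° × 111120 × cos 66.3° = 0.005 × 111120 × 0.4019 ≈ 223.32 m.
So the lower-latitude error exceeds the higher by 549.03 − 223.32 = 325.71 m.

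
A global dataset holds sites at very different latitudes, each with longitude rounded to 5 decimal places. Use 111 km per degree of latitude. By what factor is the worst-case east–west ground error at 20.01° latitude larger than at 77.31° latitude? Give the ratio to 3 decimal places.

Rounding to 5 decimal places leaves the longitude within ±5e-06° of the true value.
At 20.01°: 5e-06° × 111000 × cos 20.01° = 5e-06 × 111000 × 0.9396 ≈ 0.5215 m.
Error at 77.31° = 5e-06° × 111000 × cos 77.31° ≈ 0.555 × 0.2197 = 0.12192 m.
The ratio reduces to cos 20.01° / cos 77.31° = 0.9396/0.2197 ≈ 4.2774.

4.277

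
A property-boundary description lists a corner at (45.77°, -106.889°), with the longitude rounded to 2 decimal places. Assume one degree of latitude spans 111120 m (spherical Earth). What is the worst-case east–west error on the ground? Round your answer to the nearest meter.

388 meters

Rounding to 2 decimal places leaves the longitude within ±0.005° of the true value.
At latitude 45.77° a degree of longitude spans 111120 m × cos 45.77° = 111120 × 0.6975 ≈ 77510.7 m.
Maximum E–W displacement: 0.005 × 77510.7 = 387.553 m.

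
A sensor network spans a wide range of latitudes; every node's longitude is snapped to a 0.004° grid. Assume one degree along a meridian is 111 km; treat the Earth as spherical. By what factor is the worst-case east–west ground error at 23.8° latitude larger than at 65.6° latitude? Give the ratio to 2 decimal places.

2.21

With a 0.004° grid the true value lies within half a step, ±0.004°/2 = ±0.002°, of the stored one.
At 23.8°: 0.002° × 111000 × cos 23.8° = 0.002 × 111000 × 0.9150 ≈ 203.12 m.
Error at 65.6° = 0.002° × 111000 × cos 65.6° ≈ 222 × 0.4131 = 91.709 m.
Ratio: 203.12 / 91.709 = cos 23.8° / cos 65.6° ≈ 2.2148.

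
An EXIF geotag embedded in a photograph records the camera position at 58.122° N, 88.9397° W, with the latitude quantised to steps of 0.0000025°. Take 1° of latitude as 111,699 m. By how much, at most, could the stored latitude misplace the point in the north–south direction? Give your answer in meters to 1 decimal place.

With a 0.0000025° grid the true value lies within half a step, ±0.0000025°/2 = ±1.25e-06°, of the stored one.
Along the meridian that is 1.25e-06° × 111699 m/° = 0.139624 m.

0.1 meters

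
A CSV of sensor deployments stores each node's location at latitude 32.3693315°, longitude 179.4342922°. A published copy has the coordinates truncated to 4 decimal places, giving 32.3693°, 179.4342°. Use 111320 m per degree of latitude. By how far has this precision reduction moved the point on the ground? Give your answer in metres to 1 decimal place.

Δlat = 32.3693315 − 32.3693 = +0.0000315°; Δlon = 179.4342922 − 179.4342 = +0.0000922°.
North–south shift: 0.0000315 × 111320 = 3.50658 m.
E–W at 32.3693°: 0.0000922° × 111320 × cos 32.3693° = 0.0000922 × 111320 × 0.8446 ≈ 8.66888 m.
Combined displacement = (3.50658² + 8.66888²)^½ ≈ 9.35123 m.

9.4 metres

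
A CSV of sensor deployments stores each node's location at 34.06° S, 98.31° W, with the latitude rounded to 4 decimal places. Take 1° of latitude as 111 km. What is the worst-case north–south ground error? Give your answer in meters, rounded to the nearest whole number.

Rounding to 4 decimal places leaves the latitude within ±5e-05° of the true value.
So the N–S error is at most 5e-05 × 111000 = 5.55 m.

6 meters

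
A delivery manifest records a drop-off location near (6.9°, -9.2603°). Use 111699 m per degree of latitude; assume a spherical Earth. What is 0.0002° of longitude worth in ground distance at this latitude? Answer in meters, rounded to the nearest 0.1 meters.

0.0002° of longitude at 6.9° is 0.0002 × 111699 × cos 6.9° ≈ 0.0002 × 110890 = 22.178 m.

22.2 meters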